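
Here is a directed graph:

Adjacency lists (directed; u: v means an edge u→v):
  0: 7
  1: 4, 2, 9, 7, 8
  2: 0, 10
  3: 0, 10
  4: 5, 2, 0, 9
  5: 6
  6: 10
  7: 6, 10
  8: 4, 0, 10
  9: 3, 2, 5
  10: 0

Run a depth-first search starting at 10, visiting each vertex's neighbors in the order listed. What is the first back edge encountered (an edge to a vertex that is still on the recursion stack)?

6->10

DFS from 10 (visiting each vertex's neighbors in the order listed); mark gray on enter, black on exit:
10 gray
  0 gray
    7 gray
      6 gray
        6→10: 10 is gray → back edge
First back edge: 6 → 10.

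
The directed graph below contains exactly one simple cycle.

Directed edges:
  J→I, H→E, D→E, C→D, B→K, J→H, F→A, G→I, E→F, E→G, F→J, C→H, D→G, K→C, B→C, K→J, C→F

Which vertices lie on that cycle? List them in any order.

DFS with gray/black marking from F:
F gray
  J gray
    I gray
    I black
    H gray
      E gray
        G gray
          G→I: I black — skip
        G black
        E→F: F is gray → back edge
Back edge closes the cycle F → J → H → E → F; its vertices are {E, F, H, J}.

E, F, H, J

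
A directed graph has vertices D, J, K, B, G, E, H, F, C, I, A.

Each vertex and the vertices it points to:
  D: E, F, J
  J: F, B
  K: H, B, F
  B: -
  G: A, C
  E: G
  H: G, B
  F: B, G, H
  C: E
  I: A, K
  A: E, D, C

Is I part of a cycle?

No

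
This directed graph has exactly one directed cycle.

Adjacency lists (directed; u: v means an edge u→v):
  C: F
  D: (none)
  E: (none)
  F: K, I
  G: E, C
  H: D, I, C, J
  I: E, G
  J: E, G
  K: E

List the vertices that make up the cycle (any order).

DFS with gray/black marking from C:
C gray
  F gray
    K gray
      E gray
      E black
    K black
    I gray
      I→E: E black — skip
      G gray
        G→E: E black — skip
        G→C: C is gray → back edge
Back edge closes the cycle C → F → I → G → C; its vertices are {C, F, G, I}.

C, F, G, I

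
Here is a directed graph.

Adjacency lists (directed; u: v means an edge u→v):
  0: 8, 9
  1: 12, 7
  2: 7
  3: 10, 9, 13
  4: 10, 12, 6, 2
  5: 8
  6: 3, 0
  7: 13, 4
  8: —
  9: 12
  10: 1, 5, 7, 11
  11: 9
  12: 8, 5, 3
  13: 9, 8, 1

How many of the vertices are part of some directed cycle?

12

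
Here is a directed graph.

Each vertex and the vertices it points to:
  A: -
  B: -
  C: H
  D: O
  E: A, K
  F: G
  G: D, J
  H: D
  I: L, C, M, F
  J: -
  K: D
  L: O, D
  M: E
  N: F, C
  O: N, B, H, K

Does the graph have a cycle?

Yes

DFS with white/gray/black marking, starting from C:
C gray
  H gray
    D gray
      O gray
        N gray
          F gray
            G gray
              G→D: D is gray → back edge
Back edge found, so a cycle exists: D → O → N → F → G → D.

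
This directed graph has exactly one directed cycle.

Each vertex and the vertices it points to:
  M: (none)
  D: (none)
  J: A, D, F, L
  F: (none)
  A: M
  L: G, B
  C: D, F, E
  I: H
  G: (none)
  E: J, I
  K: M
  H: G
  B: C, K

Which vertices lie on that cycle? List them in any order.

B, C, E, J, L

DFS with gray/black marking from E:
E gray
  J gray
    A gray
      M gray
      M black
    A black
    D gray
    D black
    F gray
    F black
    L gray
      G gray
      G black
      B gray
        C gray
          C→D: D black — skip
          C→F: F black — skip
          C→E: E is gray → back edge
Back edge closes the cycle E → J → L → B → C → E; its vertices are {B, C, E, J, L}.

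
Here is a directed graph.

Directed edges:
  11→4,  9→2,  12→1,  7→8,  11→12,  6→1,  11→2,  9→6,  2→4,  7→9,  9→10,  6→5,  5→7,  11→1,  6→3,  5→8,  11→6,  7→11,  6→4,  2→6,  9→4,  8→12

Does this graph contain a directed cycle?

DFS with white/gray/black marking, starting from 4:
4 gray
4 black
1 gray
1 black
2 gray
  2→4: 4 black — skip
  6 gray
    5 gray
      8 gray
        12 gray
          12→1: 1 black — skip
        12 black
      8 black
      7 gray
        9 gray
          10 gray
          10 black
          9→2: 2 is gray → back edge
Back edge found, so a cycle exists: 2 → 6 → 5 → 7 → 9 → 2.

Yes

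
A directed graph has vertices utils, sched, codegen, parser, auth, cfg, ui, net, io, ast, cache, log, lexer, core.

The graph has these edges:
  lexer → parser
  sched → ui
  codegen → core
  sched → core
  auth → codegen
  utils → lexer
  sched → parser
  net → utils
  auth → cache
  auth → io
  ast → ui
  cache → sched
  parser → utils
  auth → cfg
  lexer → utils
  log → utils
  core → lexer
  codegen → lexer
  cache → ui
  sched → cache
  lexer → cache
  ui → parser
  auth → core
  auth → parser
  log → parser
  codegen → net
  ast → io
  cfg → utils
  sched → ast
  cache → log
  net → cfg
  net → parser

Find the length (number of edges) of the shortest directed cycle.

For each vertex v, BFS finds the shortest path from v back to v.
The shortest such closed walk is cache → sched → cache, length 2.

2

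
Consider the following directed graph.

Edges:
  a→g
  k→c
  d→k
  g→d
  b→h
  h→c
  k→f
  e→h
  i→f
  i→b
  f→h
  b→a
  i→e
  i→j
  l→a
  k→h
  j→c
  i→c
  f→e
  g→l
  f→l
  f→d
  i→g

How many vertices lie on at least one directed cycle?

6

A vertex is on a directed cycle iff it belongs to a strongly connected component of size ≥ 2 (or has a self-loop).
The vertices on cycles are {a, d, f, g, k, l} — 6 in total.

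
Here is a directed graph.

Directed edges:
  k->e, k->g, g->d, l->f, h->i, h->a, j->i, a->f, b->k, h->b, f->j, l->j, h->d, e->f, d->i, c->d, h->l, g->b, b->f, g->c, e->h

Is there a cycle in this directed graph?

Yes

DFS with white/gray/black marking, starting from d:
d gray
  i gray
  i black
d black
a gray
  f gray
    j gray
      j→i: i black — skip
    j black
  f black
a black
b gray
  b→f: f black — skip
  k gray
    e gray
      h gray
        h→i: i black — skip
        l gray
          l→j: j black — skip
          l→f: f black — skip
        l black
        h→d: d black — skip
        h→b: b is gray → back edge
Back edge found, so a cycle exists: b → k → e → h → b.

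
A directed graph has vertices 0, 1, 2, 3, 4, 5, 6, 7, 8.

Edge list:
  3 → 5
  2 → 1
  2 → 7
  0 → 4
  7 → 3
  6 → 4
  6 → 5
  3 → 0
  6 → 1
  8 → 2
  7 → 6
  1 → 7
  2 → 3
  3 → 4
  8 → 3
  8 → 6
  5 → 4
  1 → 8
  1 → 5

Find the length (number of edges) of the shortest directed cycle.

For each vertex v, BFS finds the shortest path from v back to v.
The shortest such closed walk is 8 → 2 → 1 → 8, length 3.

3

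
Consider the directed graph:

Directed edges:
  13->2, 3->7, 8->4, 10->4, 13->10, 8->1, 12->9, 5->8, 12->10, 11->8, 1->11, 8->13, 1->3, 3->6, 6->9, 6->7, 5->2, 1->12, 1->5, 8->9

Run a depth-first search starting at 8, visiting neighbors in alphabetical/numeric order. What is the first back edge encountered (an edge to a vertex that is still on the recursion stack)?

DFS from 8 (visiting neighbors in alphabetical/numeric order); mark gray on enter, black on exit:
8 gray
  1 gray
    3 gray
      6 gray
        7 gray
        7 black
        9 gray
        9 black
      6 black
      3→7: 7 black — skip
    3 black
    5 gray
      2 gray
      2 black
      5→8: 8 is gray → back edge
First back edge: 5 → 8.

5→8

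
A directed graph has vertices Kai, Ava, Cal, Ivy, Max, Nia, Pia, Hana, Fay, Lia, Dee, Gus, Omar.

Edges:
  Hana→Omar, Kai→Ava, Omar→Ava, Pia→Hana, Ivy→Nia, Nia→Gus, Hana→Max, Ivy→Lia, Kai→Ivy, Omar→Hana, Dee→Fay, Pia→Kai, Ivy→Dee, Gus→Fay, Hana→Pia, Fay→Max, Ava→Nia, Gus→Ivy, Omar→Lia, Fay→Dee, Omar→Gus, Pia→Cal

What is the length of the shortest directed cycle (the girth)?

2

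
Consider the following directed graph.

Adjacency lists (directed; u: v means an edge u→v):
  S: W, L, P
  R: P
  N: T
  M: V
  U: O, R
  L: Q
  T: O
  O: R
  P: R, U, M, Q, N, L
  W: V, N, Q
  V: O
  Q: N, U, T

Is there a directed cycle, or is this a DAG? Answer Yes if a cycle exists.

DFS with white/gray/black marking, starting from O:
O gray
  R gray
    P gray
      P→R: R is gray → back edge
Back edge found, so a cycle exists: R → P → R.

Yes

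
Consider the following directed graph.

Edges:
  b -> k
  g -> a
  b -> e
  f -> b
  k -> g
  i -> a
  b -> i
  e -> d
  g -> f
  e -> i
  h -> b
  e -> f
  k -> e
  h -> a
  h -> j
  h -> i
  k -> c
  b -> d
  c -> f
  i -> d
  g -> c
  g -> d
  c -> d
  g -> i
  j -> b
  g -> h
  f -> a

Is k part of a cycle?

k is on a cycle iff k can reach itself via ≥1 edge.
k → g → h → b → k — yes.

Yes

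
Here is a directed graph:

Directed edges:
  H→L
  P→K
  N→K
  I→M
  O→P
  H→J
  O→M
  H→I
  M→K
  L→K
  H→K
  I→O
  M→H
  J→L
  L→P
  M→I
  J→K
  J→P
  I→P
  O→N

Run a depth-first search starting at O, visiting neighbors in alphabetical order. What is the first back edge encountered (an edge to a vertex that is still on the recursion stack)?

I→M

DFS from O (visiting neighbors in alphabetical order); mark gray on enter, black on exit:
O gray
  M gray
    H gray
      I gray
        I→M: M is gray → back edge
First back edge: I → M.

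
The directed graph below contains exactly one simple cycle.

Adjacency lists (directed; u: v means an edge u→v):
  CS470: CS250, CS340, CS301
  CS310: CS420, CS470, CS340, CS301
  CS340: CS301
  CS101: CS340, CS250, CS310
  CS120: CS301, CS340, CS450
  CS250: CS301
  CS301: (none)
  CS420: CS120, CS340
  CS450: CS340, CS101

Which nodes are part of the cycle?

DFS with gray/black marking from CS450:
CS450 gray
  CS340 gray
    CS301 gray
    CS301 black
  CS340 black
  CS101 gray
    CS101→CS340: CS340 black — skip
    CS250 gray
      CS250→CS301: CS301 black — skip
    CS250 black
    CS310 gray
      CS420 gray
        CS120 gray
          CS120→CS301: CS301 black — skip
          CS120→CS340: CS340 black — skip
          CS120→CS450: CS450 is gray → back edge
Back edge closes the cycle CS450 → CS101 → CS310 → CS420 → CS120 → CS450; its vertices are {CS101, CS120, CS310, CS420, CS450}.

CS101, CS120, CS310, CS420, CS450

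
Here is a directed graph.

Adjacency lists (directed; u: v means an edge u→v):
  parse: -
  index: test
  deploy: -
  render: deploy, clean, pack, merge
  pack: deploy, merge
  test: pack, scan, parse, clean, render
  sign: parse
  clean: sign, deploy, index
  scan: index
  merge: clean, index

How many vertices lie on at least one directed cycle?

7

A vertex is on a directed cycle iff it belongs to a strongly connected component of size ≥ 2 (or has a self-loop).
The vertices on cycles are {pack, scan, test, clean, index, merge, render} — 7 in total.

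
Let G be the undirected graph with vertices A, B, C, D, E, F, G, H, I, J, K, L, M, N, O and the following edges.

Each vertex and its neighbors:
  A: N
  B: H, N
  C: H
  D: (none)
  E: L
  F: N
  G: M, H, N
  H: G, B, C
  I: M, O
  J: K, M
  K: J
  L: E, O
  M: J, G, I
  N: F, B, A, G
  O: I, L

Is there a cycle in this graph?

Yes

DFS, tracking each vertex's parent; an edge to a visited non-parent vertex closes a cycle.
Start from H:
visit H (parent –)
  visit G (parent H)
    visit M (parent G)
      visit J (parent M)
        visit K (parent J)
          K–J: parent, skip
        J–M: parent, skip
      M–G: parent, skip
      visit I (parent M)
        I–M: parent, skip
        visit O (parent I)
          O–I: parent, skip
          visit L (parent O)
            visit E (parent L)
              E–L: parent, skip
            L–O: parent, skip
    G–H: parent, skip
    visit N (parent G)
      visit F (parent N)
        F–N: parent, skip
      visit B (parent N)
        B–H: H visited and ≠ parent → cycle
Cycle: H – G – N – B – H.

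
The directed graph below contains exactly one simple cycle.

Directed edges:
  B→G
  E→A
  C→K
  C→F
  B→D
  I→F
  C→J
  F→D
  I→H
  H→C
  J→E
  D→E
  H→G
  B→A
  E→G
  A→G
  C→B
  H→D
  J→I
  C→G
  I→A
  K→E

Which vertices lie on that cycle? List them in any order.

C, H, I, J

DFS with gray/black marking from H:
H gray
  G gray
  G black
  C gray
    B gray
      A gray
        A→G: G black — skip
      A black
      B→G: G black — skip
      D gray
        E gray
          E→G: G black — skip
          E→A: A black — skip
        E black
      D black
    B black
    C→G: G black — skip
    F gray
      F→D: D black — skip
    F black
    K gray
      K→E: E black — skip
    K black
    J gray
      J→E: E black — skip
      I gray
        I→H: H is gray → back edge
Back edge closes the cycle H → C → J → I → H; its vertices are {C, H, I, J}.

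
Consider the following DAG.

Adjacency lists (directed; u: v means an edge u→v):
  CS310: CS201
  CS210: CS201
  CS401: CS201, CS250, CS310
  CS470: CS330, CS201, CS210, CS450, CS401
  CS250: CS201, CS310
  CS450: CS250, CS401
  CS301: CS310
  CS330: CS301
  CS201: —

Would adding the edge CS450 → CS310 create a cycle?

No

Adding CS450→CS310 creates a cycle iff CS310 can already reach CS450.
Explore from CS310: no path reaches CS450. The graph stays acyclic.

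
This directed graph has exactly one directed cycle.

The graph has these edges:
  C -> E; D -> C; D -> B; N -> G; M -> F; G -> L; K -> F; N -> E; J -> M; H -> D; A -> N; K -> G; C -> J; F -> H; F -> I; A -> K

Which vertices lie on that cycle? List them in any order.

C, D, F, H, J, M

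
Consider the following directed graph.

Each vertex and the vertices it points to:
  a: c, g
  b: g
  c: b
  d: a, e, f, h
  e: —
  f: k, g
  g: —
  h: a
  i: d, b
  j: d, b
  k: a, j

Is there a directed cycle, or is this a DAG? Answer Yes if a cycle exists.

DFS with white/gray/black marking, starting from e:
e gray
e black
a gray
  c gray
    b gray
      g gray
      g black
    b black
  c black
  a→g: g black — skip
a black
d gray
  d→a: a black — skip
  d→e: e black — skip
  f gray
    k gray
      k→a: a black — skip
      j gray
        j→d: d is gray → back edge
Back edge found, so a cycle exists: d → f → k → j → d.

Yes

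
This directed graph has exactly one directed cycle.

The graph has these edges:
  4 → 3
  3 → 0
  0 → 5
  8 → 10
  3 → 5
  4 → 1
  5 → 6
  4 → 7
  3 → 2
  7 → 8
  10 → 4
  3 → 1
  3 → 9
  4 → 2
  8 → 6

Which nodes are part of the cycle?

4, 7, 8, 10

DFS with gray/black marking from 4:
4 gray
  2 gray
  2 black
  3 gray
    9 gray
    9 black
    3→2: 2 black — skip
    0 gray
      5 gray
        6 gray
        6 black
      5 black
    0 black
    1 gray
    1 black
    3→5: 5 black — skip
  3 black
  7 gray
    8 gray
      8→6: 6 black — skip
      10 gray
        10→4: 4 is gray → back edge
Back edge closes the cycle 4 → 7 → 8 → 10 → 4; its vertices are {4, 7, 8, 10}.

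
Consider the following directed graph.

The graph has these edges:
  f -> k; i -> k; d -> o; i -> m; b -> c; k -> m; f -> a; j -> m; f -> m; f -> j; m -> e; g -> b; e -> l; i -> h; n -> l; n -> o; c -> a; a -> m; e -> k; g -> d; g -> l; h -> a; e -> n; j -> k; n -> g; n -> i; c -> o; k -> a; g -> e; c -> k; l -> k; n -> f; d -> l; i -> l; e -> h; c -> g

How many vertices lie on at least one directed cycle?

A vertex is on a directed cycle iff it belongs to a strongly connected component of size ≥ 2 (or has a self-loop).
The vertices on cycles are {a, b, c, d, e, f, g, h, i, j, k, l, m, n} — 14 in total.

14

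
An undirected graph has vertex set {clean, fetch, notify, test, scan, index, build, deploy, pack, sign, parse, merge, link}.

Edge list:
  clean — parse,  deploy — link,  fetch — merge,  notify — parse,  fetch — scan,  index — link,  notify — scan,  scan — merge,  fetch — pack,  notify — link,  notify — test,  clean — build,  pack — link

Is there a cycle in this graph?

DFS, tracking each vertex's parent; an edge to a visited non-parent vertex closes a cycle.
Start from test:
visit test (parent –)
  visit notify (parent test)
    notify–test: parent, skip
    visit link (parent notify)
      visit deploy (parent link)
        deploy–link: parent, skip
      link–notify: parent, skip
      visit index (parent link)
        index–link: parent, skip
      visit pack (parent link)
        pack–link: parent, skip
        visit fetch (parent pack)
          visit merge (parent fetch)
            visit scan (parent merge)
              scan–merge: parent, skip
              scan–fetch: fetch visited and ≠ parent → cycle
Cycle: fetch – merge – scan – fetch.

Yes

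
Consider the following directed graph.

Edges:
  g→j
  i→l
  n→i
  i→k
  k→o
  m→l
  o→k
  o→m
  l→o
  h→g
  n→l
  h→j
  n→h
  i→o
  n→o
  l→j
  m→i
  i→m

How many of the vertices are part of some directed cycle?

5

A vertex is on a directed cycle iff it belongs to a strongly connected component of size ≥ 2 (or has a self-loop).
The vertices on cycles are {i, k, l, m, o} — 5 in total.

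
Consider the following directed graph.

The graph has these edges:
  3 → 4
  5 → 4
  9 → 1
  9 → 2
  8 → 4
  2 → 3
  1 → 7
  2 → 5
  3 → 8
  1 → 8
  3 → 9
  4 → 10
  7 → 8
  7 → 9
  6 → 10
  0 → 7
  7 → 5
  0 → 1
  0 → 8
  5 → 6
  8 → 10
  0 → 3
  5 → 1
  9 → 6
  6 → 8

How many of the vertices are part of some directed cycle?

6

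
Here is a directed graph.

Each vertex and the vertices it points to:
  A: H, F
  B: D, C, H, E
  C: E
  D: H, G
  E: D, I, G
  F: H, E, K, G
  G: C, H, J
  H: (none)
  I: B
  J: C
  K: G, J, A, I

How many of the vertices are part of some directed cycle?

10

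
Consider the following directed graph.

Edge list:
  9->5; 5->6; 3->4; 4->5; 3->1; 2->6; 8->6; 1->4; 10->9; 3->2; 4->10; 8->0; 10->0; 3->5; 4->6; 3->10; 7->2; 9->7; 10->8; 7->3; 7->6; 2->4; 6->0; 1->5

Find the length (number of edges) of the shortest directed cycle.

4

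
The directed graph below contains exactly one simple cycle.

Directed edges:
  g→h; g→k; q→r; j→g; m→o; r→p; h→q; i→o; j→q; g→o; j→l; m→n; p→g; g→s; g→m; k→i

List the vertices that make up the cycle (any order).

g, h, p, q, r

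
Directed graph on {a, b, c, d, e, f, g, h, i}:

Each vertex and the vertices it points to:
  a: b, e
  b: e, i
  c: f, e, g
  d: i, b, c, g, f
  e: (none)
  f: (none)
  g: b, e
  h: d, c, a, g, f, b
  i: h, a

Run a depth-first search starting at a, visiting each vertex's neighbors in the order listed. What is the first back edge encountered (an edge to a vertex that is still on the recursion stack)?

d→i

DFS from a (visiting each vertex's neighbors in the order listed); mark gray on enter, black on exit:
a gray
  b gray
    e gray
    e black
    i gray
      h gray
        d gray
          d→i: i is gray → back edge
First back edge: d → i.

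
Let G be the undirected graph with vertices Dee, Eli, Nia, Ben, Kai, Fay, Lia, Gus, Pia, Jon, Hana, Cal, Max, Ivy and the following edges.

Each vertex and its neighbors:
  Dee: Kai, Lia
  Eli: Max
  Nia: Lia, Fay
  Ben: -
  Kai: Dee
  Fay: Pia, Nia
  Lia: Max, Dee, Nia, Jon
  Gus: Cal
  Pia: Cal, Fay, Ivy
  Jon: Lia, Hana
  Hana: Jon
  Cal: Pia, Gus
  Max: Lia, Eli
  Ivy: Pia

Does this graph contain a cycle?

DFS, tracking each vertex's parent; an edge to a visited non-parent vertex closes a cycle.
Start from Lia:
visit Lia (parent –)
  visit Max (parent Lia)
    Max–Lia: parent, skip
    visit Eli (parent Max)
      Eli–Max: parent, skip
  visit Dee (parent Lia)
    visit Kai (parent Dee)
      Kai–Dee: parent, skip
    Dee–Lia: parent, skip
  visit Nia (parent Lia)
    Nia–Lia: parent, skip
    visit Fay (parent Nia)
      visit Pia (parent Fay)
        visit Cal (parent Pia)
          Cal–Pia: parent, skip
          visit Gus (parent Cal)
            Gus–Cal: parent, skip
        Pia–Fay: parent, skip
        visit Ivy (parent Pia)
          Ivy–Pia: parent, skip
      Fay–Nia: parent, skip
  visit Jon (parent Lia)
    Jon–Lia: parent, skip
    visit Hana (parent Jon)
      Hana–Jon: parent, skip
visit Ben (parent –)
No non-parent visited neighbor found — the graph is a forest.

No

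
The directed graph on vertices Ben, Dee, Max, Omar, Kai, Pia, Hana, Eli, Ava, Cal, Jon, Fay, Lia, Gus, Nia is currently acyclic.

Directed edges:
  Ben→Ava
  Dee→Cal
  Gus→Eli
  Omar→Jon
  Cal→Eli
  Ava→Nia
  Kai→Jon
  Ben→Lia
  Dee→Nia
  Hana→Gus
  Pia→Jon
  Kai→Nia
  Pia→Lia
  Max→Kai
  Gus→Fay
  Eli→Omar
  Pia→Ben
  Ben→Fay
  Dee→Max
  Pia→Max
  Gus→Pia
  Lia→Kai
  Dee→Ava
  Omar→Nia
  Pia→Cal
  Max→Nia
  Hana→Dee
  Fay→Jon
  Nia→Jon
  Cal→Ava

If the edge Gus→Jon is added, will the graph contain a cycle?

No

Adding Gus→Jon creates a cycle iff Jon can already reach Gus.
Explore from Jon: no path reaches Gus. The graph stays acyclic.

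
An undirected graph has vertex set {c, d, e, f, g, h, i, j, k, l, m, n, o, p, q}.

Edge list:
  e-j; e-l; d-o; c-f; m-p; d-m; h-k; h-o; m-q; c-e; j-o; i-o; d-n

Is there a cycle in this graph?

No

DFS, tracking each vertex's parent; an edge to a visited non-parent vertex closes a cycle.
Start from p:
visit p (parent –)
  visit m (parent p)
    m–p: parent, skip
    visit d (parent m)
      d–m: parent, skip
      visit o (parent d)
        visit i (parent o)
          i–o: parent, skip
        visit h (parent o)
          h–o: parent, skip
          visit k (parent h)
            k–h: parent, skip
        o–d: parent, skip
        visit j (parent o)
          j–o: parent, skip
          visit e (parent j)
            visit c (parent e)
              visit f (parent c)
                f–c: parent, skip
              c–e: parent, skip
            e–j: parent, skip
            visit l (parent e)
              l–e: parent, skip
      visit n (parent d)
        n–d: parent, skip
    visit q (parent m)
      q–m: parent, skip
visit g (parent –)
No non-parent visited neighbor found — the graph is a forest.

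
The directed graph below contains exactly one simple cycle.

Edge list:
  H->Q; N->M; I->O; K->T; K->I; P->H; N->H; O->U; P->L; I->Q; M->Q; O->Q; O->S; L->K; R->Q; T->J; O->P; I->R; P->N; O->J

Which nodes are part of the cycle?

DFS with gray/black marking from P:
P gray
  L gray
    K gray
      T gray
        J gray
        J black
      T black
      I gray
        Q gray
        Q black
        O gray
          U gray
          U black
          O→J: J black — skip
          O→Q: Q black — skip
          O→P: P is gray → back edge
Back edge closes the cycle P → L → K → I → O → P; its vertices are {I, K, L, O, P}.

I, K, L, O, P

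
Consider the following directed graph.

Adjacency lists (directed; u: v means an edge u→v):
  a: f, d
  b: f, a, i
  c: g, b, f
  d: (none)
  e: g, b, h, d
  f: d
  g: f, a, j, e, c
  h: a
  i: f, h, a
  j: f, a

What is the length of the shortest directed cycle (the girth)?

For each vertex v, BFS finds the shortest path from v back to v.
The shortest such closed walk is g → e → g, length 2.

2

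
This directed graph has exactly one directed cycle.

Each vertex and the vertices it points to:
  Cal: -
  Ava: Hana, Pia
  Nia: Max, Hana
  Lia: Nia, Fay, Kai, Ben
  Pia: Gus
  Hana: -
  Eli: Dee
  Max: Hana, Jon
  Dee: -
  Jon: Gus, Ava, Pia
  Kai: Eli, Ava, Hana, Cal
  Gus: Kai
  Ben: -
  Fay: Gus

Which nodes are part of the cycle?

DFS with gray/black marking from Kai:
Kai gray
  Eli gray
    Dee gray
    Dee black
  Eli black
  Ava gray
    Hana gray
    Hana black
    Pia gray
      Gus gray
        Gus→Kai: Kai is gray → back edge
Back edge closes the cycle Kai → Ava → Pia → Gus → Kai; its vertices are {Ava, Gus, Kai, Pia}.

Ava, Gus, Kai, Pia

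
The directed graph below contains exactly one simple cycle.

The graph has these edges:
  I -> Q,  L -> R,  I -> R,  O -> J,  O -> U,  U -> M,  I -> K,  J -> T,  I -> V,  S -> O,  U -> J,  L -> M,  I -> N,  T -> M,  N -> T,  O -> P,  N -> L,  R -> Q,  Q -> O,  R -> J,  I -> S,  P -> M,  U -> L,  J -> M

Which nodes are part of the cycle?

L, O, Q, R, U

DFS with gray/black marking from Q:
Q gray
  O gray
    P gray
      M gray
      M black
    P black
    U gray
      J gray
        T gray
          T→M: M black — skip
        T black
        J→M: M black — skip
      J black
      U→M: M black — skip
      L gray
        L→M: M black — skip
        R gray
          R→J: J black — skip
          R→Q: Q is gray → back edge
Back edge closes the cycle Q → O → U → L → R → Q; its vertices are {L, O, Q, R, U}.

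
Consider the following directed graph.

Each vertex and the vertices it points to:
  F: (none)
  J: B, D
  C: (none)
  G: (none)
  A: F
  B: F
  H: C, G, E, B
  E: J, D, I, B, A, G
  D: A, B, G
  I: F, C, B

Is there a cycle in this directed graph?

DFS with white/gray/black marking, starting from A:
A gray
  F gray
  F black
A black
J gray
  B gray
    B→F: F black — skip
  B black
  D gray
    D→A: A black — skip
    D→B: B black — skip
    G gray
    G black
  D black
J black
C gray
C black
H gray
  H→C: C black — skip
  H→G: G black — skip
  E gray
    E→J: J black — skip
    E→D: D black — skip
    I gray
      I→F: F black — skip
      I→C: C black — skip
      I→B: B black — skip
    I black
    E→B: B black — skip
    E→A: A black — skip
    E→G: G black — skip
  E black
  H→B: B black — skip
H black
Every edge goes to a white or black vertex — no back edge, so the graph is acyclic.

No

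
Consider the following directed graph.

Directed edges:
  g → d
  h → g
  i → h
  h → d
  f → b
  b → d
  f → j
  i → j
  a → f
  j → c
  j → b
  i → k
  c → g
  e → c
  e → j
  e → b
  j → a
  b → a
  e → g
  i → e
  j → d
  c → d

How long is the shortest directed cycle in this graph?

3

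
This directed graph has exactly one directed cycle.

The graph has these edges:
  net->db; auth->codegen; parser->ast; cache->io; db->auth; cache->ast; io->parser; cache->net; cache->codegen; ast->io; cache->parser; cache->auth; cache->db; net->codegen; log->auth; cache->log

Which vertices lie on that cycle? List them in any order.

io, ast, parser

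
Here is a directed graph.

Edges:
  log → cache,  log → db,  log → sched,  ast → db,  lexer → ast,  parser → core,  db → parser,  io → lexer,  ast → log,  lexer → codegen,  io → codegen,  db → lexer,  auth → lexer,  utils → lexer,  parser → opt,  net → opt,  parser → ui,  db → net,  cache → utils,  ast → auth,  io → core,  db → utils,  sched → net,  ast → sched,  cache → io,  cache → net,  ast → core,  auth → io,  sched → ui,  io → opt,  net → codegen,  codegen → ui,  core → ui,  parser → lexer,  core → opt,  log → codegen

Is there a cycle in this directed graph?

DFS with white/gray/black marking, starting from sched:
sched gray
  net gray
    opt gray
    opt black
    codegen gray
      ui gray
      ui black
    codegen black
  net black
  sched→ui: ui black — skip
sched black
parser gray
  core gray
    core→opt: opt black — skip
    core→ui: ui black — skip
  core black
  lexer gray
    ast gray
      ast→sched: sched black — skip
      db gray
        db→parser: parser is gray → back edge
Back edge found, so a cycle exists: parser → lexer → ast → db → parser.

Yes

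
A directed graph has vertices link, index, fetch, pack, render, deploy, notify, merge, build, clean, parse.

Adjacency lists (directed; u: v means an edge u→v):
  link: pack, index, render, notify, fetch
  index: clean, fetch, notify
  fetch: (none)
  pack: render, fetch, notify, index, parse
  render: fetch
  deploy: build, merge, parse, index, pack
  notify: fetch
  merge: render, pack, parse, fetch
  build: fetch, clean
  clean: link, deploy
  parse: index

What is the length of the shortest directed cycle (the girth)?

3

For each vertex v, BFS finds the shortest path from v back to v.
The shortest such closed walk is clean → deploy → index → clean, length 3.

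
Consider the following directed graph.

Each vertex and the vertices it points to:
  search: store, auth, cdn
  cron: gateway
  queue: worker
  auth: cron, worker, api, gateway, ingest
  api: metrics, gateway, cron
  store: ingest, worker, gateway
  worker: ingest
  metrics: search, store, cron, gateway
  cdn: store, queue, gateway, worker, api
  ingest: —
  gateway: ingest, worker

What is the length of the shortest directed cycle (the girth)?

For each vertex v, BFS finds the shortest path from v back to v.
The shortest such closed walk is metrics → search → cdn → api → metrics, length 4.

4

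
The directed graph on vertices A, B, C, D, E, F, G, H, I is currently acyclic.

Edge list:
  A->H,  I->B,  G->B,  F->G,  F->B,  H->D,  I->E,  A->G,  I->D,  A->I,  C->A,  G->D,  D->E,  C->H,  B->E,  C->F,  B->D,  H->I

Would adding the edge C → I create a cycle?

Adding C→I creates a cycle iff I can already reach C.
Explore from I: no path reaches C. The graph stays acyclic.

No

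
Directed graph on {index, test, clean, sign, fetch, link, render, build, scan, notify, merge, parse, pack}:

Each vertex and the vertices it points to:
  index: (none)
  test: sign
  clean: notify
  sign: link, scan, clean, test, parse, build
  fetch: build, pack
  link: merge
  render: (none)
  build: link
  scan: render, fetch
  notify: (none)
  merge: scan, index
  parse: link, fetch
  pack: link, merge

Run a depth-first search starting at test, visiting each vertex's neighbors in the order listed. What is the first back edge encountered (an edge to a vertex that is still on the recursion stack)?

DFS from test (visiting each vertex's neighbors in the order listed); mark gray on enter, black on exit:
test gray
  sign gray
    link gray
      merge gray
        scan gray
          render gray
          render black
          fetch gray
            build gray
              build→link: link is gray → back edge
First back edge: build → link.

build→link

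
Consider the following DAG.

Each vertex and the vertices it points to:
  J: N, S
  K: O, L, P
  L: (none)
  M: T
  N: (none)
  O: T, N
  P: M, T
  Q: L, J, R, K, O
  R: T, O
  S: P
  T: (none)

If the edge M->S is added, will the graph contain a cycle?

Yes

Adding M→S creates a cycle iff S can already reach M.
Path from S: S → P → M.
So S → … → M → S is a cycle.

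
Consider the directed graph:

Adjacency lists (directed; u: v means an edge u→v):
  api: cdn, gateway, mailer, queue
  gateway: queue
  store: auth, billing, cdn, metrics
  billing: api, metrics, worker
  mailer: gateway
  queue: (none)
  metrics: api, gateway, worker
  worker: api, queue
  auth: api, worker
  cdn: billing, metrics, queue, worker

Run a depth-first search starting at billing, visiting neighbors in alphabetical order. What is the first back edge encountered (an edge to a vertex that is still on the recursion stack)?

cdn->billing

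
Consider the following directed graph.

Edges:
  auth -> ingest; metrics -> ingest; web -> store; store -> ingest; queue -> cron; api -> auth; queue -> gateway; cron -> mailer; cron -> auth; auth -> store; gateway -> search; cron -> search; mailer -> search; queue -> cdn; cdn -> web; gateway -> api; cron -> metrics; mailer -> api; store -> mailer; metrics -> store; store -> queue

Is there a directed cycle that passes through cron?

cron is on a cycle iff cron can reach itself via ≥1 edge.
cron → auth → store → queue → cron — yes.

Yes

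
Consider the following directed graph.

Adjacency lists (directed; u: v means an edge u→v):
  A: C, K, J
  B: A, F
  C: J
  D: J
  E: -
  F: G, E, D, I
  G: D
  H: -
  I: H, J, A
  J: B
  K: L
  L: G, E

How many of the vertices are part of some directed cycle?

A vertex is on a directed cycle iff it belongs to a strongly connected component of size ≥ 2 (or has a self-loop).
The vertices on cycles are {A, B, C, D, F, G, I, J, K, L} — 10 in total.

10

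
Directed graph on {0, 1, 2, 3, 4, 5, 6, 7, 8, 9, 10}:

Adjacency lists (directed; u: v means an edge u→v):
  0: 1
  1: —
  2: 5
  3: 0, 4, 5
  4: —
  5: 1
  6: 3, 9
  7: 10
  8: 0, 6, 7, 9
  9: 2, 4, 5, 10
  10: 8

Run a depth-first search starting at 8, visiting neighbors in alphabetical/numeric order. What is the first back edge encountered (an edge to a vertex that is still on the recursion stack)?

DFS from 8 (visiting neighbors in alphabetical/numeric order); mark gray on enter, black on exit:
8 gray
  0 gray
    1 gray
    1 black
  0 black
  6 gray
    3 gray
      3→0: 0 black — skip
      4 gray
      4 black
      5 gray
        5→1: 1 black — skip
      5 black
    3 black
    9 gray
      2 gray
        2→5: 5 black — skip
      2 black
      9→4: 4 black — skip
      9→5: 5 black — skip
      10 gray
        10→8: 8 is gray → back edge
First back edge: 10 → 8.

10->8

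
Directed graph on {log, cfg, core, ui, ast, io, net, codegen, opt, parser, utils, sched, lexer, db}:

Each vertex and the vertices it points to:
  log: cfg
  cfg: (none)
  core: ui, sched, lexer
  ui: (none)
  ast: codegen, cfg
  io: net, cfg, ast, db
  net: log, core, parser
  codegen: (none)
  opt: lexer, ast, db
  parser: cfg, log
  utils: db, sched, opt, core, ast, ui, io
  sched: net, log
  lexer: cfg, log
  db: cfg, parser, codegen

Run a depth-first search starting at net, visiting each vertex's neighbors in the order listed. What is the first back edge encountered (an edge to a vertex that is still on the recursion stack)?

sched->net

DFS from net (visiting each vertex's neighbors in the order listed); mark gray on enter, black on exit:
net gray
  log gray
    cfg gray
    cfg black
  log black
  core gray
    ui gray
    ui black
    sched gray
      sched→net: net is gray → back edge
First back edge: sched → net.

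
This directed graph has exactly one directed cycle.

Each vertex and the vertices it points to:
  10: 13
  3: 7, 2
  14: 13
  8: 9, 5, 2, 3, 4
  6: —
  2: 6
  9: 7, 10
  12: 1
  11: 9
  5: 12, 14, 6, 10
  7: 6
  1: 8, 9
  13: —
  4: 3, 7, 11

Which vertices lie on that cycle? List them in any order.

DFS with gray/black marking from 8:
8 gray
  9 gray
    7 gray
      6 gray
      6 black
    7 black
    10 gray
      13 gray
      13 black
    10 black
  9 black
  5 gray
    12 gray
      1 gray
        1→8: 8 is gray → back edge
Back edge closes the cycle 8 → 5 → 12 → 1 → 8; its vertices are {1, 5, 8, 12}.

1, 5, 8, 12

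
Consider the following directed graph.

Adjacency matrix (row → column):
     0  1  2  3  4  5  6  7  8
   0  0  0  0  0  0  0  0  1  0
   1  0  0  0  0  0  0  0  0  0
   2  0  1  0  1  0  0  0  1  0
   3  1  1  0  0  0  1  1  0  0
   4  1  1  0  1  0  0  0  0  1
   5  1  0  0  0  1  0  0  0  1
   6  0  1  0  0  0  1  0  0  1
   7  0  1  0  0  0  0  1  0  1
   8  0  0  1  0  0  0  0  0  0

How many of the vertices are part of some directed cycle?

8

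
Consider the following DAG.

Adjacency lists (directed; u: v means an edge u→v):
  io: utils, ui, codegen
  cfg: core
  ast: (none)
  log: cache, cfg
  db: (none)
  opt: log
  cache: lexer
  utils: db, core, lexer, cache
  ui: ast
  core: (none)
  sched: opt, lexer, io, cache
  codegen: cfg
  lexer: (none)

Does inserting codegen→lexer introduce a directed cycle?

Adding codegen→lexer creates a cycle iff lexer can already reach codegen.
Explore from lexer: no path reaches codegen. The graph stays acyclic.

No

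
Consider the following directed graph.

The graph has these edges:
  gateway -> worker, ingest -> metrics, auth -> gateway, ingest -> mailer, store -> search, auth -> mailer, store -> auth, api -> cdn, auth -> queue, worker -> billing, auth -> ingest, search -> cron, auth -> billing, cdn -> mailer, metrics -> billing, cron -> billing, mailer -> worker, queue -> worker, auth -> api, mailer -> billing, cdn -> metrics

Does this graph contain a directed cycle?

No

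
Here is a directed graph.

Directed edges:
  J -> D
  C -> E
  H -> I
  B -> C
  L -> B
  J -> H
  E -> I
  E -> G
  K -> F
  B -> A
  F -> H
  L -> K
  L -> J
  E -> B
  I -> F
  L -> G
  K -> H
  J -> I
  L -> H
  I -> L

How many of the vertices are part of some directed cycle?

A vertex is on a directed cycle iff it belongs to a strongly connected component of size ≥ 2 (or has a self-loop).
The vertices on cycles are {B, C, E, F, H, I, J, K, L} — 9 in total.

9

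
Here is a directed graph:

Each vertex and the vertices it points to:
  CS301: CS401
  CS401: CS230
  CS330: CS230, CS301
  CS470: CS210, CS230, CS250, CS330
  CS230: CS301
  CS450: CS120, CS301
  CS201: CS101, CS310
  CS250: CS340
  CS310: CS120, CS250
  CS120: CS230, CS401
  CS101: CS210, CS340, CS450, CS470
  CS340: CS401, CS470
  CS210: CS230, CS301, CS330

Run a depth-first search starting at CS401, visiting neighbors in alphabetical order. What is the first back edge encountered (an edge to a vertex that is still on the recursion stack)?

CS301→CS401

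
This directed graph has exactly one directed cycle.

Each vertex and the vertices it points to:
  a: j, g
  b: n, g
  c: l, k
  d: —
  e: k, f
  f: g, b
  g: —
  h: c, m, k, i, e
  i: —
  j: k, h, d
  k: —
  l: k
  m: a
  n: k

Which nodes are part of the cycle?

DFS with gray/black marking from h:
h gray
  c gray
    l gray
      k gray
      k black
    l black
    c→k: k black — skip
  c black
  m gray
    a gray
      j gray
        j→k: k black — skip
        j→h: h is gray → back edge
Back edge closes the cycle h → m → a → j → h; its vertices are {a, h, j, m}.

a, h, j, m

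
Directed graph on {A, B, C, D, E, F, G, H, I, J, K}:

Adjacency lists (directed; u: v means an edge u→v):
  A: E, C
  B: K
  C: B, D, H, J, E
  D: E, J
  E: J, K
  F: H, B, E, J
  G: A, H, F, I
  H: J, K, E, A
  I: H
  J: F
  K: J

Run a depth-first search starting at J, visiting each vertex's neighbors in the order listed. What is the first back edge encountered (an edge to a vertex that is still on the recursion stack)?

H->J

DFS from J (visiting each vertex's neighbors in the order listed); mark gray on enter, black on exit:
J gray
  F gray
    H gray
      H→J: J is gray → back edge
First back edge: H → J.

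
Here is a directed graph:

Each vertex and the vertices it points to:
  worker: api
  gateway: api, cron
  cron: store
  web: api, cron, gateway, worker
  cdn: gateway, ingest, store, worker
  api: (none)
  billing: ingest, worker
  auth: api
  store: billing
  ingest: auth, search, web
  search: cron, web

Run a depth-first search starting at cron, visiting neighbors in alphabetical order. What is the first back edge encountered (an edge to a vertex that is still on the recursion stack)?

DFS from cron (visiting neighbors in alphabetical order); mark gray on enter, black on exit:
cron gray
  store gray
    billing gray
      ingest gray
        auth gray
          api gray
          api black
        auth black
        search gray
          search→cron: cron is gray → back edge
First back edge: search → cron.

search→cron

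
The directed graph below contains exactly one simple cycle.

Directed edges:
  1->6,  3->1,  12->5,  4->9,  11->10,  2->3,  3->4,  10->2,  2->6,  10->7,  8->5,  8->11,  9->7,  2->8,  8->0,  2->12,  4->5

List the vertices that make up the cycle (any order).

DFS with gray/black marking from 2:
2 gray
  12 gray
    5 gray
    5 black
  12 black
  3 gray
    4 gray
      9 gray
        7 gray
        7 black
      9 black
      4→5: 5 black — skip
    4 black
    1 gray
      6 gray
      6 black
    1 black
  3 black
  2→6: 6 black — skip
  8 gray
    11 gray
      10 gray
        10→7: 7 black — skip
        10→2: 2 is gray → back edge
Back edge closes the cycle 2 → 8 → 11 → 10 → 2; its vertices are {2, 8, 10, 11}.

2, 8, 10, 11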